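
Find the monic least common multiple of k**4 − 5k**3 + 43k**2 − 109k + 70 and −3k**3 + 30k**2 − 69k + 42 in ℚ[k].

k**5 − 12k**4 + 78k**3 − 410k**2 + 833k − 490

Repeated division with remainder:
  k**4 − 5k**3 + 43k**2 − 109k + 70 = (−(1/3)k − 5/3)(−3k**3 + 30k**2 − 69k + 42) + (70k**2 − 210k + 140)
  −3k**3 + 30k**2 − 69k + 42 = (−(3/70)k + 3/10)(70k**2 − 210k + 140) + (0)
Last nonzero remainder: 70k**2 − 210k + 140. Dividing through by 70 gives the monic gcd k**2 − 3k + 2.
Then lcm(f, g) = f·g / gcd(f, g); expanding and making the result monic gives the answer.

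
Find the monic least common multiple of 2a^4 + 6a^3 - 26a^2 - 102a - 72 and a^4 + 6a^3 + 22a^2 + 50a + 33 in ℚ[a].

a^6 + 5a^5 + 4a^4 - 44a^3 - 281a^2 - 633a - 396

Repeated division with remainder:
  2a^4 + 6a^3 - 26a^2 - 102a - 72 = (2)(a^4 + 6a^3 + 22a^2 + 50a + 33) + (-6a^3 - 70a^2 - 202a - 138)
  a^4 + 6a^3 + 22a^2 + 50a + 33 = (-(1/6)a + 17/18)(-6a^3 - 70a^2 - 202a - 138) + ((490/9)a^2 + (1960/9)a + 490/3)
  -6a^3 - 70a^2 - 202a - 138 = (-(27/245)a - 207/245)((490/9)a^2 + (1960/9)a + 490/3) + (0)
Last nonzero remainder: (490/9)a^2 + (1960/9)a + 490/3. Dividing through by 490/9 gives the monic gcd a^2 + 4a + 3.
Then lcm(f, g) = f·g / gcd(f, g); expanding and making the result monic gives the answer.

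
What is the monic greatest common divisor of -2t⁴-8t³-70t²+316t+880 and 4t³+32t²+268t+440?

t³+8t²+67t+110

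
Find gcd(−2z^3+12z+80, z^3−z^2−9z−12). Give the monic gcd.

By polynomial division,
  −2z^3+12z+80 = (−2)(z^3−z^2−9z−12) + (−2z^2−6z+56)
  z^3−z^2−9z−12 = (−(1/2)z+2)(−2z^2−6z+56) + (31z−124)
  −2z^2−6z+56 = (−(2/31)z−14/31)(31z−124) + (0)
Last nonzero remainder: 31z−124. Dividing through by 31 gives the monic gcd z−4.

z−4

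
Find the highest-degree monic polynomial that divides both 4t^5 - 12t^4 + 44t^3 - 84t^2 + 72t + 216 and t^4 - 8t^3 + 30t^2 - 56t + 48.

t^2 - 4t + 6

Apply the Euclidean algorithm:
  4t^5 - 12t^4 + 44t^3 - 84t^2 + 72t + 216 = (4t + 20)(t^4 - 8t^3 + 30t^2 - 56t + 48) + (84t^3 - 460t^2 + 1000t - 744)
  t^4 - 8t^3 + 30t^2 - 56t + 48 = ((1/84)t - 53/1764)(84t^3 - 460t^2 + 1000t - 744) + ((1885/441)t^2 - (7540/441)t + 3770/147)
  84t^3 - 460t^2 + 1000t - 744 = ((37044/1885)t - 54684/1885)((1885/441)t^2 - (7540/441)t + 3770/147) + (0)
Last nonzero remainder: (1885/441)t^2 - (7540/441)t + 3770/147. Dividing through by 1885/441 gives the monic gcd t^2 - 4t + 6.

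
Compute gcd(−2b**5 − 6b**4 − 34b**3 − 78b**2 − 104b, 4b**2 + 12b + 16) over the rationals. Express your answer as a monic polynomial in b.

b**2 + 3b + 4

By polynomial division,
  −2b**5 − 6b**4 − 34b**3 − 78b**2 − 104b = (−(1/2)b**3 − (13/2)b)(4b**2 + 12b + 16) + (0)
Last nonzero remainder: 4b**2 + 12b + 16. Dividing through by 4 gives the monic gcd b**2 + 3b + 4.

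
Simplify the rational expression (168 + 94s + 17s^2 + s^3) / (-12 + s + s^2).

(42 + 13s + s^2)/(-3 + s)

Apply the Euclidean algorithm:
  s^3 + 17s^2 + 94s + 168 = (s + 16)(s^2 + s - 12) + (90s + 360)
  s^2 + s - 12 = ((1/90)s - 1/30)(90s + 360) + (0)
Last nonzero remainder: 90s + 360. Dividing through by 90 gives the monic gcd s + 4.
Cancel s + 4 from numerator and denominator to get the reduced form.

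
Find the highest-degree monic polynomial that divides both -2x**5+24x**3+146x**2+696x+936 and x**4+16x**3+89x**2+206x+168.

x**2+5x+6

Euclidean algorithm in ℚ[x]:
  -2x**5+24x**3+146x**2+696x+936 = (-2x+32)(x**4+16x**3+89x**2+206x+168) + (-310x**3-2290x**2-5560x-4440)
  x**4+16x**3+89x**2+206x+168 = (-(1/310)x-267/9610)(-310x**3-2290x**2-5560x-4440) + ((7150/961)x**2+(35750/961)x+42900/961)
  -310x**3-2290x**2-5560x-4440 = (-(29791/715)x-71114/715)((7150/961)x**2+(35750/961)x+42900/961) + (0)
Last nonzero remainder: (7150/961)x**2+(35750/961)x+42900/961. Dividing through by 7150/961 gives the monic gcd x**2+5x+6.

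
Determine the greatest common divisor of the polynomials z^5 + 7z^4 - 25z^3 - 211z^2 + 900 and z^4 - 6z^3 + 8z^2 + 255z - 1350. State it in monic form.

z^2 + z - 30

Repeated division with remainder:
  z^5 + 7z^4 - 25z^3 - 211z^2 + 900 = (z + 13)(z^4 - 6z^3 + 8z^2 + 255z - 1350) + (45z^3 - 570z^2 - 1965z + 18450)
  z^4 - 6z^3 + 8z^2 + 255z - 1350 = ((1/45)z + 4/27)(45z^3 - 570z^2 - 1965z + 18450) + ((1225/9)z^2 + (1225/9)z - 12250/3)
  45z^3 - 570z^2 - 1965z + 18450 = ((81/245)z - 1107/245)((1225/9)z^2 + (1225/9)z - 12250/3) + (0)
Last nonzero remainder: (1225/9)z^2 + (1225/9)z - 12250/3. Dividing through by 1225/9 gives the monic gcd z^2 + z - 30.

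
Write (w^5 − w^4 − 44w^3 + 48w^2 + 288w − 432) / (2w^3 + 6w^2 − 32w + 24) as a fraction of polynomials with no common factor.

(w^3 − 5w^2 − 12w + 36)/(2w − 2)

Apply the Euclidean algorithm:
  w^5 − w^4 − 44w^3 + 48w^2 + 288w − 432 = ((1/2)w^2 − 2w − 8)(2w^3 + 6w^2 − 32w + 24) + (20w^2 + 80w − 240)
  2w^3 + 6w^2 − 32w + 24 = ((1/10)w − 1/10)(20w^2 + 80w − 240) + (0)
Last nonzero remainder: 20w^2 + 80w − 240. Dividing through by 20 gives the monic gcd w^2 + 4w − 12.
Cancel w^2 + 4w − 12 from numerator and denominator to get the reduced form.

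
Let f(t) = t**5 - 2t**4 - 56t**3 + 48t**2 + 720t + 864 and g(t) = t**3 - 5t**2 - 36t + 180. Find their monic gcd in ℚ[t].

By polynomial division,
  t**5 - 2t**4 - 56t**3 + 48t**2 + 720t + 864 = (t**2 + 3t - 5)(t**3 - 5t**2 - 36t + 180) + (-49t**2 + 1764)
  t**3 - 5t**2 - 36t + 180 = (-(1/49)t + 5/49)(-49t**2 + 1764) + (0)
Last nonzero remainder: -49t**2 + 1764. Dividing through by -49 gives the monic gcd t**2 - 36.

t**2 - 36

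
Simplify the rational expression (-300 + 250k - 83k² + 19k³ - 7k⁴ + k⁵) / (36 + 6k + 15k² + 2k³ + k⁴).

(-25 + 25k - 9k² + k³)/(3 + k²)

Euclidean algorithm in ℚ[k]:
  k⁵ - 7k⁴ + 19k³ - 83k² + 250k - 300 = (k - 9)(k⁴ + 2k³ + 15k² + 6k + 36) + (22k³ + 46k² + 268k + 24)
  k⁴ + 2k³ + 15k² + 6k + 36 = ((1/22)k - 1/242)(22k³ + 46k² + 268k + 24) + ((364/121)k² + (728/121)k + 4368/121)
  22k³ + 46k² + 268k + 24 = ((1331/182)k + 121/182)((364/121)k² + (728/121)k + 4368/121) + (0)
Last nonzero remainder: (364/121)k² + (728/121)k + 4368/121. Dividing through by 364/121 gives the monic gcd k² + 2k + 12.
Cancel k² + 2k + 12 from numerator and denominator to get the reduced form.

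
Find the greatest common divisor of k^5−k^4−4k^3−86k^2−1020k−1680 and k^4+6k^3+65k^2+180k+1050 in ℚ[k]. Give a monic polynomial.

Apply the Euclidean algorithm:
  k^5−k^4−4k^3−86k^2−1020k−1680 = (k−7)(k^4+6k^3+65k^2+180k+1050) + (−27k^3+189k^2−810k+5670)
  k^4+6k^3+65k^2+180k+1050 = (−(1/27)k−13/27)(−27k^3+189k^2−810k+5670) + (126k^2+3780)
  −27k^3+189k^2−810k+5670 = (−(3/14)k+3/2)(126k^2+3780) + (0)
Last nonzero remainder: 126k^2+3780. Dividing through by 126 gives the monic gcd k^2+30.

k^2+30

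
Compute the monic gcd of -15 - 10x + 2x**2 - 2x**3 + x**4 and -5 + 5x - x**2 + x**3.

By polynomial division,
  x**4 - 2x**3 + 2x**2 - 10x - 15 = (x - 1)(x**3 - x**2 + 5x - 5) + (-4x**2 - 20)
  x**3 - x**2 + 5x - 5 = (-(1/4)x + 1/4)(-4x**2 - 20) + (0)
Last nonzero remainder: -4x**2 - 20. Dividing through by -4 gives the monic gcd x**2 + 5.

5 + x**2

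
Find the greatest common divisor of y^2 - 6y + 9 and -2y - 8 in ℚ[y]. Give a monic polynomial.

1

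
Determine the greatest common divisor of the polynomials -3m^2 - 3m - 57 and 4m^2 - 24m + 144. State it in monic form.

1

Repeated division with remainder:
  -3m^2 - 3m - 57 = (-3/4)(4m^2 - 24m + 144) + (-21m + 51)
  4m^2 - 24m + 144 = (-(4/21)m + 100/147)(-21m + 51) + (5356/49)
  -21m + 51 = (-(1029/5356)m + 2499/5356)(5356/49) + (0)
The last nonzero remainder is the constant 5356/49, so the polynomials are coprime and gcd = 1.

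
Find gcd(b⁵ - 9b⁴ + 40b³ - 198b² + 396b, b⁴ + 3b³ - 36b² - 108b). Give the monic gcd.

Apply the Euclidean algorithm:
  b⁵ - 9b⁴ + 40b³ - 198b² + 396b = (b - 12)(b⁴ + 3b³ - 36b² - 108b) + (112b³ - 522b² - 900b)
  b⁴ + 3b³ - 36b² - 108b = ((1/112)b + 429/6272)(112b³ - 522b² - 900b) + ((24273/3136)b² - (72819/1568)b)
  112b³ - 522b² - 900b = ((351232/24273)b + 156800/8091)((24273/3136)b² - (72819/1568)b) + (0)
Last nonzero remainder: (24273/3136)b² - (72819/1568)b. Dividing through by 24273/3136 gives the monic gcd b² - 6b.

b² - 6b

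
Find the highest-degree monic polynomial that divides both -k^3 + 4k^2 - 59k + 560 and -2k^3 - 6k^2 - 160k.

k^2 + 3k + 80

Euclidean algorithm in ℚ[k]:
  -k^3 + 4k^2 - 59k + 560 = (1/2)(-2k^3 - 6k^2 - 160k) + (7k^2 + 21k + 560)
  -2k^3 - 6k^2 - 160k = (-(2/7)k)(7k^2 + 21k + 560) + (0)
Last nonzero remainder: 7k^2 + 21k + 560. Dividing through by 7 gives the monic gcd k^2 + 3k + 80.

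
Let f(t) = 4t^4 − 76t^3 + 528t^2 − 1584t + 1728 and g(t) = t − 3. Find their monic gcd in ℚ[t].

t − 3

By polynomial division,
  4t^4 − 76t^3 + 528t^2 − 1584t + 1728 = (4t^3 − 64t^2 + 336t − 576)(t − 3) + (0)
The last nonzero remainder t − 3 is already monic.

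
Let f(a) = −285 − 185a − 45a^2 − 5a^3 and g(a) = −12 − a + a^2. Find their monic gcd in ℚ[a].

3 + a

Repeated division with remainder:
  −5a^3 − 45a^2 − 185a − 285 = (−5a − 50)(a^2 − a − 12) + (−295a − 885)
  a^2 − a − 12 = (−(1/295)a + 4/295)(−295a − 885) + (0)
Last nonzero remainder: −295a − 885. Dividing through by −295 gives the monic gcd a + 3.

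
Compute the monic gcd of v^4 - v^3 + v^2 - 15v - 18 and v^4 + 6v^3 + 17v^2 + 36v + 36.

v^2 + v + 6

Apply the Euclidean algorithm:
  v^4 - v^3 + v^2 - 15v - 18 = (v^4 + 6v^3 + 17v^2 + 36v + 36) + (-7v^3 - 16v^2 - 51v - 54)
  v^4 + 6v^3 + 17v^2 + 36v + 36 = (-(1/7)v - 26/49)(-7v^3 - 16v^2 - 51v - 54) + ((60/49)v^2 + (60/49)v + 360/49)
  -7v^3 - 16v^2 - 51v - 54 = (-(343/60)v - 147/20)((60/49)v^2 + (60/49)v + 360/49) + (0)
Last nonzero remainder: (60/49)v^2 + (60/49)v + 360/49. Dividing through by 60/49 gives the monic gcd v^2 + v + 6.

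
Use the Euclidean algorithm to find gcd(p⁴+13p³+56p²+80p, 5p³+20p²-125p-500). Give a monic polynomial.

Repeated division with remainder:
  p⁴+13p³+56p²+80p = ((1/5)p+9/5)(5p³+20p²-125p-500) + (45p²+405p+900)
  5p³+20p²-125p-500 = ((1/9)p-5/9)(45p²+405p+900) + (0)
Last nonzero remainder: 45p²+405p+900. Dividing through by 45 gives the monic gcd p²+9p+20.

p²+9p+20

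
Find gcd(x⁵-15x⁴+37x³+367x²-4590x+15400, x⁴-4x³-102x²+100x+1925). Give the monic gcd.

Repeated division with remainder:
  x⁵-15x⁴+37x³+367x²-4590x+15400 = (x-11)(x⁴-4x³-102x²+100x+1925) + (95x³-855x²-5415x+36575)
  x⁴-4x³-102x²+100x+1925 = ((1/95)x+1/19)(95x³-855x²-5415x+36575) + (0)
Last nonzero remainder: 95x³-855x²-5415x+36575. Dividing through by 95 gives the monic gcd x³-9x²-57x+385.

x³-9x²-57x+385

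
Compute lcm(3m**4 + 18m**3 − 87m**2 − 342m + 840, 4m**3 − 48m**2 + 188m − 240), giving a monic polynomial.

Repeated division with remainder:
  3m**4 + 18m**3 − 87m**2 − 342m + 840 = ((3/4)m + 27/2)(4m**3 − 48m**2 + 188m − 240) + (420m**2 − 2700m + 4080)
  4m**3 − 48m**2 + 188m − 240 = ((1/105)m − 13/245)(420m**2 − 2700m + 4080) + ((288/49)m − 1152/49)
  420m**2 − 2700m + 4080 = ((1715/24)m − 4165/24)((288/49)m − 1152/49) + (0)
Last nonzero remainder: (288/49)m − 1152/49. Dividing through by 288/49 gives the monic gcd m − 4.
Then lcm(f, g) = f·g / gcd(f, g); expanding and making the result monic gives the answer.

m**6 − 2m**5 − 62m**4 + 208m**3 + 757m**2 − 3950m + 4200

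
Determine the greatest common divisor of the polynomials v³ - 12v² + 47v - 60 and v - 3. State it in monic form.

v - 3

Euclidean algorithm in ℚ[v]:
  v³ - 12v² + 47v - 60 = (v² - 9v + 20)(v - 3) + (0)
The last nonzero remainder v - 3 is already monic.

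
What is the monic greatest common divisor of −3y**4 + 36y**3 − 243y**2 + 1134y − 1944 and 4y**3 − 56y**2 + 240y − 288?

By polynomial division,
  −3y**4 + 36y**3 − 243y**2 + 1134y − 1944 = (−(3/4)y − 3/2)(4y**3 − 56y**2 + 240y − 288) + (−147y**2 + 1278y − 2376)
  4y**3 − 56y**2 + 240y − 288 = (−(4/147)y + 1040/7203)(−147y**2 + 1278y − 2376) + (−(22032/2401)y + 132192/2401)
  −147y**2 + 1278y − 2376 = ((117649/7344)y − 26411/612)(−(22032/2401)y + 132192/2401) + (0)
Last nonzero remainder: −(22032/2401)y + 132192/2401. Dividing through by −22032/2401 gives the monic gcd y − 6.

y − 6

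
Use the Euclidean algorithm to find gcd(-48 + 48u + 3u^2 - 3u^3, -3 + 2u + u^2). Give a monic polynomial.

-1 + u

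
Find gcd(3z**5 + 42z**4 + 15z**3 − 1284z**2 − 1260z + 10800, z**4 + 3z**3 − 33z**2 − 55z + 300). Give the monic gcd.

z**3 − 2z**2 − 23z + 60

Repeated division with remainder:
  3z**5 + 42z**4 + 15z**3 − 1284z**2 − 1260z + 10800 = (3z + 33)(z**4 + 3z**3 − 33z**2 − 55z + 300) + (15z**3 − 30z**2 − 345z + 900)
  z**4 + 3z**3 − 33z**2 − 55z + 300 = ((1/15)z + 1/3)(15z**3 − 30z**2 − 345z + 900) + (0)
Last nonzero remainder: 15z**3 − 30z**2 − 345z + 900. Dividing through by 15 gives the monic gcd z**3 − 2z**2 − 23z + 60.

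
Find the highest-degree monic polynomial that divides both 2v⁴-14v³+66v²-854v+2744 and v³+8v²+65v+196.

Apply the Euclidean algorithm:
  2v⁴-14v³+66v²-854v+2744 = (2v-30)(v³+8v²+65v+196) + (176v²+704v+8624)
  v³+8v²+65v+196 = ((1/176)v+1/44)(176v²+704v+8624) + (0)
Last nonzero remainder: 176v²+704v+8624. Dividing through by 176 gives the monic gcd v²+4v+49.

v²+4v+49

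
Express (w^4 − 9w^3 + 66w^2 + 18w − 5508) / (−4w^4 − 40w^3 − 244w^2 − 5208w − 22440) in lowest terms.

Apply the Euclidean algorithm:
  w^4 − 9w^3 + 66w^2 + 18w − 5508 = (−1/4)(−4w^4 − 40w^3 − 244w^2 − 5208w − 22440) + (−19w^3 + 5w^2 − 1284w − 11118)
  −4w^4 − 40w^3 − 244w^2 − 5208w − 22440 = ((4/19)w + 780/361)(−19w^3 + 5w^2 − 1284w − 11118) + ((5600/361)w^2 − (33600/361)w + 571200/361)
  −19w^3 + 5w^2 − 1284w − 11118 = (−(6859/5600)w − 39349/5600)((5600/361)w^2 − (33600/361)w + 571200/361) + (0)
Last nonzero remainder: (5600/361)w^2 − (33600/361)w + 571200/361. Dividing through by 5600/361 gives the monic gcd w^2 − 6w + 102.
Cancel w^2 − 6w + 102 from numerator and denominator to get the reduced form.

(−w^2 + 3w + 54)/(4w^2 + 64w + 220)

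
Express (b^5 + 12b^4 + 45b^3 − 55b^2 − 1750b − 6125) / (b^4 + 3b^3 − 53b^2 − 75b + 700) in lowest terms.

(b^2 + 5b + 35)/(b − 4)

Repeated division with remainder:
  b^5 + 12b^4 + 45b^3 − 55b^2 − 1750b − 6125 = (b + 9)(b^4 + 3b^3 − 53b^2 − 75b + 700) + (71b^3 + 497b^2 − 1775b − 12425)
  b^4 + 3b^3 − 53b^2 − 75b + 700 = ((1/71)b − 4/71)(71b^3 + 497b^2 − 1775b − 12425) + (0)
Last nonzero remainder: 71b^3 + 497b^2 − 1775b − 12425. Dividing through by 71 gives the monic gcd b^3 + 7b^2 − 25b − 175.
Cancel b^3 + 7b^2 − 25b − 175 from numerator and denominator to get the reduced form.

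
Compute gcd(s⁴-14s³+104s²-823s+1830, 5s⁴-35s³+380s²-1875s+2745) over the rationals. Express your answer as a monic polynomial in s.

s³-4s²+64s-183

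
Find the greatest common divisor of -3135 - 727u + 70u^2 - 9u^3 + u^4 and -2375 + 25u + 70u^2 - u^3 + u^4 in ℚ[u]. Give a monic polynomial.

Apply the Euclidean algorithm:
  u^4 - 9u^3 + 70u^2 - 727u - 3135 = (u^4 - u^3 + 70u^2 + 25u - 2375) + (-8u^3 - 752u - 760)
  u^4 - u^3 + 70u^2 + 25u - 2375 = (-(1/8)u + 1/8)(-8u^3 - 752u - 760) + (-24u^2 + 24u - 2280)
  -8u^3 - 752u - 760 = ((1/3)u + 1/3)(-24u^2 + 24u - 2280) + (0)
Last nonzero remainder: -24u^2 + 24u - 2280. Dividing through by -24 gives the monic gcd u^2 - u + 95.

95 - u + u^2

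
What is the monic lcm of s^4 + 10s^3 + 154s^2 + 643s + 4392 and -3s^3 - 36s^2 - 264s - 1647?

s^5 + 19s^4 + 244s^3 + 2029s^2 + 10179s + 39528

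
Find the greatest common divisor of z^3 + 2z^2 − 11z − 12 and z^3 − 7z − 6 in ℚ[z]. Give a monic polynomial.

z^2 − 2z − 3

Euclidean algorithm in ℚ[z]:
  z^3 + 2z^2 − 11z − 12 = (z^3 − 7z − 6) + (2z^2 − 4z − 6)
  z^3 − 7z − 6 = ((1/2)z + 1)(2z^2 − 4z − 6) + (0)
Last nonzero remainder: 2z^2 − 4z − 6. Dividing through by 2 gives the monic gcd z^2 − 2z − 3.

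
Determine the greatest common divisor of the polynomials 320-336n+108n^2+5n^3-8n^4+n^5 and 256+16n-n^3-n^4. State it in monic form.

Euclidean algorithm in ℚ[n]:
  n^5-8n^4+5n^3+108n^2-336n+320 = (-n+9)(-n^4-n^3+16n+256) + (14n^3+124n^2-224n-1984)
  -n^4-n^3+16n+256 = (-(1/14)n+55/98)(14n^3+124n^2-224n-1984) + (-(4194/49)n^2+67104/49)
  14n^3+124n^2-224n-1984 = (-(343/2097)n-3038/2097)(-(4194/49)n^2+67104/49) + (0)
Last nonzero remainder: -(4194/49)n^2+67104/49. Dividing through by -4194/49 gives the monic gcd n^2-16.

-16+n^2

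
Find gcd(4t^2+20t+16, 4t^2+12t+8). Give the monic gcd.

Repeated division with remainder:
  4t^2+20t+16 = (4t^2+12t+8) + (8t+8)
  4t^2+12t+8 = ((1/2)t+1)(8t+8) + (0)
Last nonzero remainder: 8t+8. Dividing through by 8 gives the monic gcd t+1.

t+1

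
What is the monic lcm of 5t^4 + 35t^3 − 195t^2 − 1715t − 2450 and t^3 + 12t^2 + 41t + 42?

t^5 + 10t^4 − 18t^3 − 460t^2 − 1519t − 1470

Apply the Euclidean algorithm:
  5t^4 + 35t^3 − 195t^2 − 1715t − 2450 = (5t − 25)(t^3 + 12t^2 + 41t + 42) + (−100t^2 − 900t − 1400)
  t^3 + 12t^2 + 41t + 42 = (−(1/100)t − 3/100)(−100t^2 − 900t − 1400) + (0)
Last nonzero remainder: −100t^2 − 900t − 1400. Dividing through by −100 gives the monic gcd t^2 + 9t + 14.
Then lcm(f, g) = f·g / gcd(f, g); expanding and making the result monic gives the answer.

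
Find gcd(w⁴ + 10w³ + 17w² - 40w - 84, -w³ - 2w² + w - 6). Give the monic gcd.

w + 3

By polynomial division,
  w⁴ + 10w³ + 17w² - 40w - 84 = (-w - 8)(-w³ - 2w² + w - 6) + (2w² - 38w - 132)
  -w³ - 2w² + w - 6 = (-(1/2)w - 21/2)(2w² - 38w - 132) + (-464w - 1392)
  2w² - 38w - 132 = (-(1/232)w + 11/116)(-464w - 1392) + (0)
Last nonzero remainder: -464w - 1392. Dividing through by -464 gives the monic gcd w + 3.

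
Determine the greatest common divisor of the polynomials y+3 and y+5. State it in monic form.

1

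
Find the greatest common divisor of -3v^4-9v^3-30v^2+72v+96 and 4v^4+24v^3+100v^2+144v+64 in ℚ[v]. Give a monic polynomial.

v^3+5v^2+20v+16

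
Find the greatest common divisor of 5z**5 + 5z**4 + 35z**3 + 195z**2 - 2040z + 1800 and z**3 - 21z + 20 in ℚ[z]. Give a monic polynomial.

Repeated division with remainder:
  5z**5 + 5z**4 + 35z**3 + 195z**2 - 2040z + 1800 = (5z**2 + 5z + 140)(z**3 - 21z + 20) + (200z**2 + 800z - 1000)
  z**3 - 21z + 20 = ((1/200)z - 1/50)(200z**2 + 800z - 1000) + (0)
Last nonzero remainder: 200z**2 + 800z - 1000. Dividing through by 200 gives the monic gcd z**2 + 4z - 5.

z**2 + 4z - 5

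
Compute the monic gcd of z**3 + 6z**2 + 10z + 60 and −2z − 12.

z + 6

Apply the Euclidean algorithm:
  z**3 + 6z**2 + 10z + 60 = (−(1/2)z**2 − 5)(−2z − 12) + (0)
Last nonzero remainder: −2z − 12. Dividing through by −2 gives the monic gcd z + 6.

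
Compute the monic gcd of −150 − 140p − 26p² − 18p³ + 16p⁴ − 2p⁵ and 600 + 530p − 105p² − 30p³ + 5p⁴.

−5 − 4p + p²

Euclidean algorithm in ℚ[p]:
  −2p⁵ + 16p⁴ − 18p³ − 26p² − 140p − 150 = (−(2/5)p + 4/5)(5p⁴ − 30p³ − 105p² + 530p + 600) + (−36p³ + 270p² − 324p − 630)
  5p⁴ − 30p³ − 105p² + 530p + 600 = (−(5/36)p − 5/24)(−36p³ + 270p² − 324p − 630) + (−(375/4)p² + 375p + 1875/4)
  −36p³ + 270p² − 324p − 630 = ((48/125)p − 168/125)(−(375/4)p² + 375p + 1875/4) + (0)
Last nonzero remainder: −(375/4)p² + 375p + 1875/4. Dividing through by −375/4 gives the monic gcd p² − 4p − 5.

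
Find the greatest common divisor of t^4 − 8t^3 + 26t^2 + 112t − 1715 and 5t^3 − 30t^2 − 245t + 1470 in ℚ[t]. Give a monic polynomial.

t − 7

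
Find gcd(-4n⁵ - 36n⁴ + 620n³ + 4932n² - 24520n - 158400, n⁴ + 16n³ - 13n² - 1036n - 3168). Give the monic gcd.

n² + 3n - 88

Euclidean algorithm in ℚ[n]:
  -4n⁵ - 36n⁴ + 620n³ + 4932n² - 24520n - 158400 = (-4n + 28)(n⁴ + 16n³ - 13n² - 1036n - 3168) + (120n³ + 1152n² - 8184n - 69696)
  n⁴ + 16n³ - 13n² - 1036n - 3168 = ((1/120)n + 4/75)(120n³ + 1152n² - 8184n - 69696) + (-(156/25)n² - (468/25)n + 13728/25)
  120n³ + 1152n² - 8184n - 69696 = (-(250/13)n - 1650/13)(-(156/25)n² - (468/25)n + 13728/25) + (0)
Last nonzero remainder: -(156/25)n² - (468/25)n + 13728/25. Dividing through by -156/25 gives the monic gcd n² + 3n - 88.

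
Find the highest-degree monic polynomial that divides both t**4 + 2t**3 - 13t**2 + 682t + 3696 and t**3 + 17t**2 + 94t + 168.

Euclidean algorithm in ℚ[t]:
  t**4 + 2t**3 - 13t**2 + 682t + 3696 = (t - 15)(t**3 + 17t**2 + 94t + 168) + (148t**2 + 1924t + 6216)
  t**3 + 17t**2 + 94t + 168 = ((1/148)t + 1/37)(148t**2 + 1924t + 6216) + (0)
Last nonzero remainder: 148t**2 + 1924t + 6216. Dividing through by 148 gives the monic gcd t**2 + 13t + 42.

t**2 + 13t + 42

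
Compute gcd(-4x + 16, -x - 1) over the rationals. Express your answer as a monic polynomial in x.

By polynomial division,
  -4x + 16 = (4)(-x - 1) + (20)
  -x - 1 = (-(1/20)x - 1/20)(20) + (0)
The last nonzero remainder is the constant 20, so the polynomials are coprime and gcd = 1.

1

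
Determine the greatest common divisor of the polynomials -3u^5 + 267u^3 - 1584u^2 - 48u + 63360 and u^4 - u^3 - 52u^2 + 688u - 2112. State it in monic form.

Repeated division with remainder:
  -3u^5 + 267u^3 - 1584u^2 - 48u + 63360 = (-3u - 3)(u^4 - u^3 - 52u^2 + 688u - 2112) + (108u^3 + 324u^2 - 4320u + 57024)
  u^4 - u^3 - 52u^2 + 688u - 2112 = ((1/108)u - 1/27)(108u^3 + 324u^2 - 4320u + 57024) + (0)
Last nonzero remainder: 108u^3 + 324u^2 - 4320u + 57024. Dividing through by 108 gives the monic gcd u^3 + 3u^2 - 40u + 528.

u^3 + 3u^2 - 40u + 528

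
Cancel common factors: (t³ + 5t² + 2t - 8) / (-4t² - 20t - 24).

(-t² - 3t + 4)/(4t + 12)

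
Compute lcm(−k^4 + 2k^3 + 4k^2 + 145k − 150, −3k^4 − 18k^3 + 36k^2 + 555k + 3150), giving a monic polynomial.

By polynomial division,
  −k^4 + 2k^3 + 4k^2 + 145k − 150 = (1/3)(−3k^4 − 18k^3 + 36k^2 + 555k + 3150) + (8k^3 − 8k^2 − 40k − 1200)
  −3k^4 − 18k^3 + 36k^2 + 555k + 3150 = (−(3/8)k − 21/8)(8k^3 − 8k^2 − 40k − 1200) + (0)
Last nonzero remainder: 8k^3 − 8k^2 − 40k − 1200. Dividing through by 8 gives the monic gcd k^3 − k^2 − 5k − 150.
Then lcm(f, g) = f·g / gcd(f, g); expanding and making the result monic gives the answer.

k^5 + 5k^4 − 18k^3 − 173k^2 − 865k + 1050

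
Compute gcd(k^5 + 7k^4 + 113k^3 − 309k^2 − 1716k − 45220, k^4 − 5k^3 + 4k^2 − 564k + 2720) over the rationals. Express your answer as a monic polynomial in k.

k^2 + 8k + 68

Repeated division with remainder:
  k^5 + 7k^4 + 113k^3 − 309k^2 − 1716k − 45220 = (k + 12)(k^4 − 5k^3 + 4k^2 − 564k + 2720) + (169k^3 + 207k^2 + 2332k − 77860)
  k^4 − 5k^3 + 4k^2 − 564k + 2720 = ((1/169)k − 1052/28561)(169k^3 + 207k^2 + 2332k − 77860) + (−(62100/28561)k^2 − (496800/28561)k − 4222800/28561)
  169k^3 + 207k^2 + 2332k − 77860 = (−(4826809/62100)k + 6540469/12420)(−(62100/28561)k^2 − (496800/28561)k − 4222800/28561) + (0)
Last nonzero remainder: −(62100/28561)k^2 − (496800/28561)k − 4222800/28561. Dividing through by −62100/28561 gives the monic gcd k^2 + 8k + 68.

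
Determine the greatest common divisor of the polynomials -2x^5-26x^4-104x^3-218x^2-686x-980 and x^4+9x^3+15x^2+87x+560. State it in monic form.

x^2+12x+35

By polynomial division,
  -2x^5-26x^4-104x^3-218x^2-686x-980 = (-2x-8)(x^4+9x^3+15x^2+87x+560) + (-2x^3+76x^2+1130x+3500)
  x^4+9x^3+15x^2+87x+560 = (-(1/2)x-47/2)(-2x^3+76x^2+1130x+3500) + (2366x^2+28392x+82810)
  -2x^3+76x^2+1130x+3500 = (-(1/1183)x+50/1183)(2366x^2+28392x+82810) + (0)
Last nonzero remainder: 2366x^2+28392x+82810. Dividing through by 2366 gives the monic gcd x^2+12x+35.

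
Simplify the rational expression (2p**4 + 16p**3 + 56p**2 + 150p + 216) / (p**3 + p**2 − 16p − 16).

(2p**3 + 8p**2 + 24p + 54)/(p**2 − 3p − 4)

Euclidean algorithm in ℚ[p]:
  2p**4 + 16p**3 + 56p**2 + 150p + 216 = (2p + 14)(p**3 + p**2 − 16p − 16) + (74p**2 + 406p + 440)
  p**3 + p**2 − 16p − 16 = ((1/74)p − 83/1369)(74p**2 + 406p + 440) + ((3654/1369)p + 14616/1369)
  74p**2 + 406p + 440 = ((50653/1827)p + 75295/1827)((3654/1369)p + 14616/1369) + (0)
Last nonzero remainder: (3654/1369)p + 14616/1369. Dividing through by 3654/1369 gives the monic gcd p + 4.
Cancel p + 4 from numerator and denominator to get the reduced form.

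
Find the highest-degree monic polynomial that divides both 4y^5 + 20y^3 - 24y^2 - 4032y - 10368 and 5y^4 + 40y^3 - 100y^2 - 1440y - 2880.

y^2 - 2y - 24

Euclidean algorithm in ℚ[y]:
  4y^5 + 20y^3 - 24y^2 - 4032y - 10368 = ((4/5)y - 32/5)(5y^4 + 40y^3 - 100y^2 - 1440y - 2880) + (356y^3 + 488y^2 - 10944y - 28800)
  5y^4 + 40y^3 - 100y^2 - 1440y - 2880 = ((5/356)y + 1475/15842)(356y^3 + 488y^2 - 10944y - 28800) + ((65520/7921)y^2 - (131040/7921)y - 1572480/7921)
  356y^3 + 488y^2 - 10944y - 28800 = ((704969/16380)y + 39605/273)((65520/7921)y^2 - (131040/7921)y - 1572480/7921) + (0)
Last nonzero remainder: (65520/7921)y^2 - (131040/7921)y - 1572480/7921. Dividing through by 65520/7921 gives the monic gcd y^2 - 2y - 24.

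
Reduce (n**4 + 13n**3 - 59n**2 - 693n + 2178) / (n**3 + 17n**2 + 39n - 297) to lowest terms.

Repeated division with remainder:
  n**4 + 13n**3 - 59n**2 - 693n + 2178 = (n - 4)(n**3 + 17n**2 + 39n - 297) + (-30n**2 - 240n + 990)
  n**3 + 17n**2 + 39n - 297 = (-(1/30)n - 3/10)(-30n**2 - 240n + 990) + (0)
Last nonzero remainder: -30n**2 - 240n + 990. Dividing through by -30 gives the monic gcd n**2 + 8n - 33.
Cancel n**2 + 8n - 33 from numerator and denominator to get the reduced form.

(n**2 + 5n - 66)/(n + 9)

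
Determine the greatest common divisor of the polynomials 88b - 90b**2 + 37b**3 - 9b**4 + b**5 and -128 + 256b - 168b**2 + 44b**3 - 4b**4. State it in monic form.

8 - 6b + b**2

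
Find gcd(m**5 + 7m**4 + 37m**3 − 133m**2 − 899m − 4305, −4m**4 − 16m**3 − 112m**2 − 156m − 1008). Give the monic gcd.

m**2 + 5m + 21

Euclidean algorithm in ℚ[m]:
  m**5 + 7m**4 + 37m**3 − 133m**2 − 899m − 4305 = (−(1/4)m − 3/4)(−4m**4 − 16m**3 − 112m**2 − 156m − 1008) + (−3m**3 − 256m**2 − 1268m − 5061)
  −4m**4 − 16m**3 − 112m**2 − 156m − 1008 = ((4/3)m − 976/9)(−3m**3 − 256m**2 − 1268m − 5061) + (−(235648/9)m**2 − (1178240/9)m − 1649536/3)
  −3m**3 − 256m**2 − 1268m − 5061 = ((27/235648)m + 2169/235648)(−(235648/9)m**2 − (1178240/9)m − 1649536/3) + (0)
Last nonzero remainder: −(235648/9)m**2 − (1178240/9)m − 1649536/3. Dividing through by −235648/9 gives the monic gcd m**2 + 5m + 21.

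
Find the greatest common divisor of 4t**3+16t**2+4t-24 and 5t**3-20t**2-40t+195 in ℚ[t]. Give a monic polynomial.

Repeated division with remainder:
  4t**3+16t**2+4t-24 = (4/5)(5t**3-20t**2-40t+195) + (32t**2+36t-180)
  5t**3-20t**2-40t+195 = ((5/32)t-205/256)(32t**2+36t-180) + ((1085/64)t+3255/64)
  32t**2+36t-180 = ((2048/1085)t-768/217)((1085/64)t+3255/64) + (0)
Last nonzero remainder: (1085/64)t+3255/64. Dividing through by 1085/64 gives the monic gcd t+3.

t+3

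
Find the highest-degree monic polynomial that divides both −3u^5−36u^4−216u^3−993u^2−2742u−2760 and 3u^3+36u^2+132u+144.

Euclidean algorithm in ℚ[u]:
  −3u^5−36u^4−216u^3−993u^2−2742u−2760 = (−u^2−28)(3u^3+36u^2+132u+144) + (159u^2+954u+1272)
  3u^3+36u^2+132u+144 = ((1/53)u+6/53)(159u^2+954u+1272) + (0)
Last nonzero remainder: 159u^2+954u+1272. Dividing through by 159 gives the monic gcd u^2+6u+8.

u^2+6u+8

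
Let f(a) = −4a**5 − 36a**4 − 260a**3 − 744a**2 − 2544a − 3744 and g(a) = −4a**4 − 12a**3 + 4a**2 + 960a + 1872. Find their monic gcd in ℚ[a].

a**3 + 9a**2 + 53a + 78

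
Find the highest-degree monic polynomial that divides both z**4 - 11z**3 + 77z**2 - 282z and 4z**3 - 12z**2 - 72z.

z**2 - 6z

Repeated division with remainder:
  z**4 - 11z**3 + 77z**2 - 282z = ((1/4)z - 2)(4z**3 - 12z**2 - 72z) + (71z**2 - 426z)
  4z**3 - 12z**2 - 72z = ((4/71)z + 12/71)(71z**2 - 426z) + (0)
Last nonzero remainder: 71z**2 - 426z. Dividing through by 71 gives the monic gcd z**2 - 6z.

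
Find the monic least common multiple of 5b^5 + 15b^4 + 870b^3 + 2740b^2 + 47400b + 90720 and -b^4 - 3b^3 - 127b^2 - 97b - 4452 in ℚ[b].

b^7 + b^6 + 221b^5 + 359b^4 + 17606b^3 + 28228b^2 + 466152b + 961632

By polynomial division,
  5b^5 + 15b^4 + 870b^3 + 2740b^2 + 47400b + 90720 = (-5b)(-b^4 - 3b^3 - 127b^2 - 97b - 4452) + (235b^3 + 2255b^2 + 25140b + 90720)
  -b^4 - 3b^3 - 127b^2 - 97b - 4452 = (-(1/235)b + 62/2209)(235b^3 + 2255b^2 + 25140b + 90720) + (-(184037/2209)b^2 - (920185/2209)b - 15459108/2209)
  235b^3 + 2255b^2 + 25140b + 90720 = (-(519115/184037)b - 2385720/184037)(-(184037/2209)b^2 - (920185/2209)b - 15459108/2209) + (0)
Last nonzero remainder: -(184037/2209)b^2 - (920185/2209)b - 15459108/2209. Dividing through by -184037/2209 gives the monic gcd b^2 + 5b + 84.
Then lcm(f, g) = f·g / gcd(f, g); expanding and making the result monic gives the answer.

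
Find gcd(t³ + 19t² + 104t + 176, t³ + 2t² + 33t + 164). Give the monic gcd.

t + 4

Euclidean algorithm in ℚ[t]:
  t³ + 19t² + 104t + 176 = (t³ + 2t² + 33t + 164) + (17t² + 71t + 12)
  t³ + 2t² + 33t + 164 = ((1/17)t - 37/289)(17t² + 71t + 12) + ((11960/289)t + 47840/289)
  17t² + 71t + 12 = ((4913/11960)t + 867/11960)((11960/289)t + 47840/289) + (0)
Last nonzero remainder: (11960/289)t + 47840/289. Dividing through by 11960/289 gives the monic gcd t + 4.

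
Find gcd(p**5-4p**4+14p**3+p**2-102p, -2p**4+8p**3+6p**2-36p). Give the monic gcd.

p**3-p**2-6p

Apply the Euclidean algorithm:
  p**5-4p**4+14p**3+p**2-102p = (-(1/2)p)(-2p**4+8p**3+6p**2-36p) + (17p**3-17p**2-102p)
  -2p**4+8p**3+6p**2-36p = (-(2/17)p+6/17)(17p**3-17p**2-102p) + (0)
Last nonzero remainder: 17p**3-17p**2-102p. Dividing through by 17 gives the monic gcd p**3-p**2-6p.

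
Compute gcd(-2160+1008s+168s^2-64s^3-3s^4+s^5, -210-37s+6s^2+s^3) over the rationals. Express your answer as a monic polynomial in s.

Apply the Euclidean algorithm:
  s^5-3s^4-64s^3+168s^2+1008s-2160 = (s^2-9s+27)(s^3+6s^2-37s-210) + (-117s^2+117s+3510)
  s^3+6s^2-37s-210 = (-(1/117)s-7/117)(-117s^2+117s+3510) + (0)
Last nonzero remainder: -117s^2+117s+3510. Dividing through by -117 gives the monic gcd s^2-s-30.

-30-s+s^2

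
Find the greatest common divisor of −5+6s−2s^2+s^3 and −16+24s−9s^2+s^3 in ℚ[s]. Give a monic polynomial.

Apply the Euclidean algorithm:
  s^3−2s^2+6s−5 = (s^3−9s^2+24s−16) + (7s^2−18s+11)
  s^3−9s^2+24s−16 = ((1/7)s−45/49)(7s^2−18s+11) + ((289/49)s−289/49)
  7s^2−18s+11 = ((343/289)s−539/289)((289/49)s−289/49) + (0)
Last nonzero remainder: (289/49)s−289/49. Dividing through by 289/49 gives the monic gcd s−1.

−1+s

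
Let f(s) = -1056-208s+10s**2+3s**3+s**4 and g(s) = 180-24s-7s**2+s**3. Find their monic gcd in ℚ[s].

By polynomial division,
  s**4+3s**3+10s**2-208s-1056 = (s+10)(s**3-7s**2-24s+180) + (104s**2-148s-2856)
  s**3-7s**2-24s+180 = ((1/104)s-145/2704)(104s**2-148s-2856) + (-(3025/676)s+9075/338)
  104s**2-148s-2856 = (-(70304/3025)s-321776/3025)(-(3025/676)s+9075/338) + (0)
Last nonzero remainder: -(3025/676)s+9075/338. Dividing through by -3025/676 gives the monic gcd s-6.

-6+s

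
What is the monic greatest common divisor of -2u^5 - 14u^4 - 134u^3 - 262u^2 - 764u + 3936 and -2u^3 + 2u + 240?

By polynomial division,
  -2u^5 - 14u^4 - 134u^3 - 262u^2 - 764u + 3936 = (u^2 + 7u + 68)(-2u^3 + 2u + 240) + (-516u^2 - 2580u - 12384)
  -2u^3 + 2u + 240 = ((1/258)u - 5/258)(-516u^2 - 2580u - 12384) + (0)
Last nonzero remainder: -516u^2 - 2580u - 12384. Dividing through by -516 gives the monic gcd u^2 + 5u + 24.

u^2 + 5u + 24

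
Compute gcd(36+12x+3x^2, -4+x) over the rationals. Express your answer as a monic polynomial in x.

1

By polynomial division,
  3x^2+12x+36 = (3x+24)(x-4) + (132)
  x-4 = ((1/132)x-1/33)(132) + (0)
The last nonzero remainder is the constant 132, so the polynomials are coprime and gcd = 1.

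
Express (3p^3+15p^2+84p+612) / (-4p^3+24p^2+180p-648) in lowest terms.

Euclidean algorithm in ℚ[p]:
  3p^3+15p^2+84p+612 = (-3/4)(-4p^3+24p^2+180p-648) + (33p^2+219p+126)
  -4p^3+24p^2+180p-648 = (-(4/33)p+556/363)(33p^2+219p+126) + (-(16960/121)p-101760/121)
  33p^2+219p+126 = (-(3993/16960)p-2541/16960)(-(16960/121)p-101760/121) + (0)
Last nonzero remainder: -(16960/121)p-101760/121. Dividing through by -16960/121 gives the monic gcd p+6.
Cancel p+6 from numerator and denominator to get the reduced form.

(-3p^2+3p-102)/(4p^2-48p+108)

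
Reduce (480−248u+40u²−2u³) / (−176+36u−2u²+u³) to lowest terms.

(−120+32u−2u²)/(44+2u+u²)

Repeated division with remainder:
  −2u³+40u²−248u+480 = (−2)(u³−2u²+36u−176) + (36u²−176u+128)
  u³−2u²+36u−176 = ((1/36)u+13/162)(36u²−176u+128) + ((3772/81)u−15088/81)
  36u²−176u+128 = ((729/943)u−648/943)((3772/81)u−15088/81) + (0)
Last nonzero remainder: (3772/81)u−15088/81. Dividing through by 3772/81 gives the monic gcd u−4.
Cancel u−4 from numerator and denominator to get the reduced form.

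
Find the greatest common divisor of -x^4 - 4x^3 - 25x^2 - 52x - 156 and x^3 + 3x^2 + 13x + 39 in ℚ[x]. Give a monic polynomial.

x^2 + 13

Repeated division with remainder:
  -x^4 - 4x^3 - 25x^2 - 52x - 156 = (-x - 1)(x^3 + 3x^2 + 13x + 39) + (-9x^2 - 117)
  x^3 + 3x^2 + 13x + 39 = (-(1/9)x - 1/3)(-9x^2 - 117) + (0)
Last nonzero remainder: -9x^2 - 117. Dividing through by -9 gives the monic gcd x^2 + 13.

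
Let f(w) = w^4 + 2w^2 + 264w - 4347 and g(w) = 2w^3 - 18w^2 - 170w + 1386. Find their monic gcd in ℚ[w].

By polynomial division,
  w^4 + 2w^2 + 264w - 4347 = ((1/2)w + 9/2)(2w^3 - 18w^2 - 170w + 1386) + (168w^2 + 336w - 10584)
  2w^3 - 18w^2 - 170w + 1386 = ((1/84)w - 11/84)(168w^2 + 336w - 10584) + (0)
Last nonzero remainder: 168w^2 + 336w - 10584. Dividing through by 168 gives the monic gcd w^2 + 2w - 63.

w^2 + 2w - 63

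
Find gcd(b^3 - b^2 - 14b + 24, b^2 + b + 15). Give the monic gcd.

By polynomial division,
  b^3 - b^2 - 14b + 24 = (b - 2)(b^2 + b + 15) + (-27b + 54)
  b^2 + b + 15 = (-(1/27)b - 1/9)(-27b + 54) + (21)
  -27b + 54 = (-(9/7)b + 18/7)(21) + (0)
The last nonzero remainder is the constant 21, so the polynomials are coprime and gcd = 1.

1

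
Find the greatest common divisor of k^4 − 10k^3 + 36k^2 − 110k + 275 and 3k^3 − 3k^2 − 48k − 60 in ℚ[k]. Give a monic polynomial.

k − 5

Apply the Euclidean algorithm:
  k^4 − 10k^3 + 36k^2 − 110k + 275 = ((1/3)k − 3)(3k^3 − 3k^2 − 48k − 60) + (43k^2 − 234k + 95)
  3k^3 − 3k^2 − 48k − 60 = ((3/43)k + 573/1849)(43k^2 − 234k + 95) + ((33075/1849)k − 165375/1849)
  43k^2 − 234k + 95 = ((79507/33075)k − 35131/33075)((33075/1849)k − 165375/1849) + (0)
Last nonzero remainder: (33075/1849)k − 165375/1849. Dividing through by 33075/1849 gives the monic gcd k − 5.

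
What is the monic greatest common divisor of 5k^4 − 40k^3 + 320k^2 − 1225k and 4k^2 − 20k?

k^2 − 5k

Apply the Euclidean algorithm:
  5k^4 − 40k^3 + 320k^2 − 1225k = ((5/4)k^2 − (15/4)k + 245/4)(4k^2 − 20k) + (0)
Last nonzero remainder: 4k^2 − 20k. Dividing through by 4 gives the monic gcd k^2 − 5k.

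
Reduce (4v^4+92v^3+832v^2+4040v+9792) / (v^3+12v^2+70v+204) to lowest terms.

By polynomial division,
  4v^4+92v^3+832v^2+4040v+9792 = (4v+44)(v^3+12v^2+70v+204) + (24v^2+144v+816)
  v^3+12v^2+70v+204 = ((1/24)v+1/4)(24v^2+144v+816) + (0)
Last nonzero remainder: 24v^2+144v+816. Dividing through by 24 gives the monic gcd v^2+6v+34.
Cancel v^2+6v+34 from numerator and denominator to get the reduced form.

(4v^2+68v+288)/(v+6)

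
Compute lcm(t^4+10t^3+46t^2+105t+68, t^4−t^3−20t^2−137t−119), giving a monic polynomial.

t^5+3t^4−24t^3−217t^2−667t−476

Apply the Euclidean algorithm:
  t^4+10t^3+46t^2+105t+68 = (t^4−t^3−20t^2−137t−119) + (11t^3+66t^2+242t+187)
  t^4−t^3−20t^2−137t−119 = ((1/11)t−7/11)(11t^3+66t^2+242t+187) + (0)
Last nonzero remainder: 11t^3+66t^2+242t+187. Dividing through by 11 gives the monic gcd t^3+6t^2+22t+17.
Then lcm(f, g) = f·g / gcd(f, g); expanding and making the result monic gives the answer.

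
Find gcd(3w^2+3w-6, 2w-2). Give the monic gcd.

By polynomial division,
  3w^2+3w-6 = ((3/2)w+3)(2w-2) + (0)
Last nonzero remainder: 2w-2. Dividing through by 2 gives the monic gcd w-1.

w-1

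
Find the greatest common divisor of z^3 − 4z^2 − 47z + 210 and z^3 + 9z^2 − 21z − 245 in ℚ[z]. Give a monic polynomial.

Apply the Euclidean algorithm:
  z^3 − 4z^2 − 47z + 210 = (z^3 + 9z^2 − 21z − 245) + (−13z^2 − 26z + 455)
  z^3 + 9z^2 − 21z − 245 = (−(1/13)z − 7/13)(−13z^2 − 26z + 455) + (0)
Last nonzero remainder: −13z^2 − 26z + 455. Dividing through by −13 gives the monic gcd z^2 + 2z − 35.

z^2 + 2z − 35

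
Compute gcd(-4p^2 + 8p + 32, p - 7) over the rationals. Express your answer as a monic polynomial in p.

1

Repeated division with remainder:
  -4p^2 + 8p + 32 = (-4p - 20)(p - 7) + (-108)
  p - 7 = (-(1/108)p + 7/108)(-108) + (0)
The last nonzero remainder is the constant -108, so the polynomials are coprime and gcd = 1.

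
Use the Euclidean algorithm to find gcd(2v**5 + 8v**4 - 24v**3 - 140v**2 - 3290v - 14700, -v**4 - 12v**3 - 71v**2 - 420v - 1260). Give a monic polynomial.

v**3 + 6v**2 + 35v + 210

Apply the Euclidean algorithm:
  2v**5 + 8v**4 - 24v**3 - 140v**2 - 3290v - 14700 = (-2v + 16)(-v**4 - 12v**3 - 71v**2 - 420v - 1260) + (26v**3 + 156v**2 + 910v + 5460)
  -v**4 - 12v**3 - 71v**2 - 420v - 1260 = (-(1/26)v - 3/13)(26v**3 + 156v**2 + 910v + 5460) + (0)
Last nonzero remainder: 26v**3 + 156v**2 + 910v + 5460. Dividing through by 26 gives the monic gcd v**3 + 6v**2 + 35v + 210.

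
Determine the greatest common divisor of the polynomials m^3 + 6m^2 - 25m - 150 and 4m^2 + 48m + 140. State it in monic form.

m + 5

Apply the Euclidean algorithm:
  m^3 + 6m^2 - 25m - 150 = ((1/4)m - 3/2)(4m^2 + 48m + 140) + (12m + 60)
  4m^2 + 48m + 140 = ((1/3)m + 7/3)(12m + 60) + (0)
Last nonzero remainder: 12m + 60. Dividing through by 12 gives the monic gcd m + 5.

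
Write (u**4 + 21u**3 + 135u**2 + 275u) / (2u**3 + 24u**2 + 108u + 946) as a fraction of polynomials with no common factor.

Repeated division with remainder:
  u**4 + 21u**3 + 135u**2 + 275u = ((1/2)u + 9/2)(2u**3 + 24u**2 + 108u + 946) + (-27u**2 - 684u - 4257)
  2u**3 + 24u**2 + 108u + 946 = (-(2/27)u + 80/81)(-27u**2 - 684u - 4257) + ((4214/9)u + 46354/9)
  -27u**2 - 684u - 4257 = (-(243/4214)u - 81/98)((4214/9)u + 46354/9) + (0)
Last nonzero remainder: (4214/9)u + 46354/9. Dividing through by 4214/9 gives the monic gcd u + 11.
Cancel u + 11 from numerator and denominator to get the reduced form.

(u**3 + 10u**2 + 25u)/(2u**2 + 2u + 86)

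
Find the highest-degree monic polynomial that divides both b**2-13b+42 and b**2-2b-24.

b-6

Apply the Euclidean algorithm:
  b**2-13b+42 = (b**2-2b-24) + (-11b+66)
  b**2-2b-24 = (-(1/11)b-4/11)(-11b+66) + (0)
Last nonzero remainder: -11b+66. Dividing through by -11 gives the monic gcd b-6.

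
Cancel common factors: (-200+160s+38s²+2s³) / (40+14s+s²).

(-20+18s+2s²)/(4+s)

By polynomial division,
  2s³+38s²+160s-200 = (2s+10)(s²+14s+40) + (-60s-600)
  s²+14s+40 = (-(1/60)s-1/15)(-60s-600) + (0)
Last nonzero remainder: -60s-600. Dividing through by -60 gives the monic gcd s+10.
Cancel s+10 from numerator and denominator to get the reduced form.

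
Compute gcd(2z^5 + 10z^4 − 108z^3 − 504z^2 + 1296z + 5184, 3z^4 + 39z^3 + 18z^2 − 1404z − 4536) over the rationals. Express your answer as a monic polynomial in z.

By polynomial division,
  2z^5 + 10z^4 − 108z^3 − 504z^2 + 1296z + 5184 = ((2/3)z − 16/3)(3z^4 + 39z^3 + 18z^2 − 1404z − 4536) + (88z^3 + 528z^2 − 3168z − 19008)
  3z^4 + 39z^3 + 18z^2 − 1404z − 4536 = ((3/88)z + 21/88)(88z^3 + 528z^2 − 3168z − 19008) + (0)
Last nonzero remainder: 88z^3 + 528z^2 − 3168z − 19008. Dividing through by 88 gives the monic gcd z^3 + 6z^2 − 36z − 216.

z^3 + 6z^2 − 36z − 216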